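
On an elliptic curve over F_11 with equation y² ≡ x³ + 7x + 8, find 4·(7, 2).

Write Q = (7, 2).
Repeated addition: build up to 4Q.
2Q: tangent at (7, 2): λ = (3·7² + 7)/(2·2) ≡ 0/4. 4⁻¹ ≡ 3 (mod 11) since 4·3 = 12 ≡ 1, so λ ≡ 0·3 ≡ 0.
  x = λ² - 7 - 7 = 0 - 14 ≡ 8; y = λ·(7 - 8) - 2 ≡ 9. → (8, 9)
3Q: (8, 9) + (7, 2). λ = (2 - 9)/(7 - 8) ≡ 4/10 mod 11. 10⁻¹ ≡ 10 (mod 11), so λ ≡ 7.
  x = λ² - 8 - 7 = 49 - 15 ≡ 1; y = λ·(8 - 1) - 9 ≡ 7. → (1, 7)
4Q: (1, 7) + (7, 2). λ = (2 - 7)/(7 - 1) ≡ 6/6 mod 11. 6⁻¹ ≡ 2 (mod 11), so λ ≡ 1.
  x = λ² - 1 - 7 = 1 - 8 ≡ 4; y = λ·(1 - 4) - 7 ≡ 1. → (4, 1)

(4, 1)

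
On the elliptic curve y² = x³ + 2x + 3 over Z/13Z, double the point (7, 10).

tangent at (7, 10): λ = (3·7² + 2)/(2·10) ≡ 6/7. 7⁻¹ ≡ 2 (mod 13), so λ ≡ 6·2 ≡ 12.
  x = λ² - 7 - 7 = 144 - 14 ≡ 0; y = λ·(7 - 0) - 10 ≡ 9. → (0, 9)

(0, 9)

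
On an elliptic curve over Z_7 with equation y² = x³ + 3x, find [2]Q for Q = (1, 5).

(2, 0)

tangent at (1, 5): λ = (3·1² + 3)/(2·5) ≡ 6/3. 3⁻¹ ≡ 5 (mod 7), so λ ≡ 6·5 ≡ 2.
  x = λ² - 1 - 1 = 4 - 2 ≡ 2; y = λ·(1 - 2) - 5 ≡ 0. → (2, 0)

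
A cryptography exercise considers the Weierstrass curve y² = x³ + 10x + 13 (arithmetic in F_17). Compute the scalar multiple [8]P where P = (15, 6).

Repeated addition: build up to 8P.
2P: tangent at (15, 6): λ = (3·15² + 10)/(2·6) ≡ 5/12. 12⁻¹ ≡ 10 (mod 17) since 12·10 = 120 ≡ 1, so λ ≡ 5·10 ≡ 16.
  x = λ² - 15 - 15 = 256 - 30 ≡ 5; y = λ·(15 - 5) - 6 ≡ 1. → (5, 1)
3P: (5, 1) + (15, 6). λ = (6 - 1)/(15 - 5) ≡ 5/10 mod 17. 10⁻¹ ≡ 12 (mod 17), so λ ≡ 9.
  x = λ² - 5 - 15 = 81 - 20 ≡ 10; y = λ·(5 - 10) - 1 ≡ 5. → (10, 5)
4P: (10, 5) + (15, 6). λ = (6 - 5)/(15 - 10) ≡ 1/5 mod 17. 5⁻¹ ≡ 7 (mod 17), so λ ≡ 7.
  x = λ² - 10 - 15 = 49 - 25 ≡ 7; y = λ·(10 - 7) - 5 ≡ 16. → (7, 16)
5P: (7, 16) + (15, 6). λ = (6 - 16)/(15 - 7) ≡ 7/8 mod 17. 8⁻¹ ≡ 15 (mod 17) since 8·15 = 120 ≡ 1, so λ ≡ 3.
  x = λ² - 7 - 15 = 9 - 22 ≡ 4; y = λ·(7 - 4) - 16 ≡ 10. → (4, 10)
6P: (4, 10) + (15, 6). λ = (6 - 10)/(15 - 4) ≡ 13/11 mod 17. 11⁻¹ ≡ 14 (mod 17), so λ ≡ 12.
  x = λ² - 4 - 15 = 144 - 19 ≡ 6; y = λ·(4 - 6) - 10 ≡ 0. → (6, 0)
7P: (6, 0) + (15, 6). λ = (6 - 0)/(15 - 6) ≡ 6/9 mod 17. 9⁻¹ ≡ 2 (mod 17), so λ ≡ 12.
  x = λ² - 6 - 15 = 144 - 21 ≡ 4; y = λ·(6 - 4) - 0 ≡ 7. → (4, 7)
8P: (4, 7) + (15, 6). λ = (6 - 7)/(15 - 4) ≡ 16/11 mod 17. 11⁻¹ ≡ 14 (mod 17), so λ ≡ 3.
  x = λ² - 4 - 15 = 9 - 19 ≡ 7; y = λ·(4 - 7) - 7 ≡ 1. → (7, 1)

(7, 1)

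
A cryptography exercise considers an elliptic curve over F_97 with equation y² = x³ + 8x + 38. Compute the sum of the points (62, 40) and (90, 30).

(62, 40) + (90, 30). λ = (30 - 40)/(90 - 62) ≡ 87/28 mod 97. 28⁻¹ ≡ 52 (mod 97), so λ ≡ 62.
  x = λ² - 62 - 90 = 3844 - 152 ≡ 6; y = λ·(62 - 6) - 40 ≡ 37. → (6, 37)

(6, 37)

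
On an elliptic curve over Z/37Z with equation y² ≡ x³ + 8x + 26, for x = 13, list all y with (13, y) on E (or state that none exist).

12, 25

x³ + 8x + 26 = 2327 ≡ 33 (mod 37).
Square roots of 33 mod 37: 12 and 25 (since 12² = 144 ≡ 33).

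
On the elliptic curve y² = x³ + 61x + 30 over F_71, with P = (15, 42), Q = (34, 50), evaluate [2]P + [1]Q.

First 2P:
Repeated addition: build up to 2P.
2P: tangent at (15, 42): λ = (3·15² + 61)/(2·42) ≡ 26/13. 13⁻¹ ≡ 11 (mod 71), so λ ≡ 26·11 ≡ 2.
  x = λ² - 15 - 15 = 4 - 30 ≡ 45; y = λ·(15 - 45) - 42 ≡ 40. → (45, 40)
2P = (45, 40).
Finally 2P + Q:
(45, 40) + (34, 50). λ = (50 - 40)/(34 - 45) ≡ 10/60 mod 71. 60⁻¹ ≡ 58 (mod 71), so λ ≡ 12.
  x = λ² - 45 - 34 = 144 - 79 ≡ 65; y = λ·(45 - 65) - 40 ≡ 4. → (65, 4)

(65, 4)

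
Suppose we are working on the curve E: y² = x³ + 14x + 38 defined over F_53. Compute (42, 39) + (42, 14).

O

The two points share x = 42 and their y-coordinates satisfy 39 + 14 ≡ 0 (mod 53), so they are inverses. Their sum is O.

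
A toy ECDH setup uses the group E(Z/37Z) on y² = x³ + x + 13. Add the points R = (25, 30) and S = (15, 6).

(25, 30) + (15, 6). λ = (6 - 30)/(15 - 25) ≡ 13/27 mod 37. 27⁻¹ ≡ 11 (mod 37) since 27·11 = 297 ≡ 1, so λ ≡ 32.
  x = λ² - 25 - 15 = 1024 - 40 ≡ 22; y = λ·(25 - 22) - 30 ≡ 29. → (22, 29)

(22, 29)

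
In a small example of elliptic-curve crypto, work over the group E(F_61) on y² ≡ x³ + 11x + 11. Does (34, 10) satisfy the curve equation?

yes

y² = 10² ≡ 39; x³ + 11x + 11 = 39689 ≡ 39 (mod 61). 39 = 39.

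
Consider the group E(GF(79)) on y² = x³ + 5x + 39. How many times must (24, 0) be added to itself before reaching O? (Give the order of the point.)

2

2P: (24, 0) + (24, 0): same x and y₁ ≡ -y₂, so the sum is O.
2P = O, so the order is 2.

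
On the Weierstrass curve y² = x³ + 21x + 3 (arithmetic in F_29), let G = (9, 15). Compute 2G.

(20, 10)

tangent at (9, 15): λ = (3·9² + 21)/(2·15) ≡ 3/1. 1⁻¹ ≡ 1 (mod 29), so λ ≡ 3·1 ≡ 3.
  x = λ² - 9 - 9 = 9 - 18 ≡ 20; y = λ·(9 - 20) - 15 ≡ 10. → (20, 10)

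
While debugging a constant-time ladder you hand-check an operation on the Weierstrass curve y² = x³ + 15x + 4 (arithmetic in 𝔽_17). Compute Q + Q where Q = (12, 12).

(6, 2)

tangent at (12, 12): λ = (3·12² + 15)/(2·12) ≡ 5/7. 7⁻¹ ≡ 5 (mod 17), so λ ≡ 5·5 ≡ 8.
  x = λ² - 12 - 12 = 64 - 24 ≡ 6; y = λ·(12 - 6) - 12 ≡ 2. → (6, 2)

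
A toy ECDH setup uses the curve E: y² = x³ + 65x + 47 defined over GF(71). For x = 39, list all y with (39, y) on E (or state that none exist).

29, 42

x³ + 65x + 47 = 61901 ≡ 60 (mod 71).
Square roots of 60 mod 71: 29 and 42 (since 29² = 841 ≡ 60).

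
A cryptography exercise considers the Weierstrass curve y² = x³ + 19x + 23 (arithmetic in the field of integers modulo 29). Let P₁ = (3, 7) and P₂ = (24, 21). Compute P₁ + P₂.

(3, 7) + (24, 21). λ = (21 - 7)/(24 - 3) ≡ 14/21 mod 29. 21⁻¹ ≡ 18 (mod 29) since 21·18 = 378 ≡ 1, so λ ≡ 20.
  x = λ² - 3 - 24 = 400 - 27 ≡ 25; y = λ·(3 - 25) - 7 ≡ 17. → (25, 17)

(25, 17)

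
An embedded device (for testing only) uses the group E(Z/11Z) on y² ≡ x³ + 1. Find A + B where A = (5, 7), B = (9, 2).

(2, 3)

(5, 7) + (9, 2). λ = (2 - 7)/(9 - 5) ≡ 6/4 mod 11. 4⁻¹ ≡ 3 (mod 11) since 4·3 = 12 ≡ 1, so λ ≡ 7.
  x = λ² - 5 - 9 = 49 - 14 ≡ 2; y = λ·(5 - 2) - 7 ≡ 3. → (2, 3)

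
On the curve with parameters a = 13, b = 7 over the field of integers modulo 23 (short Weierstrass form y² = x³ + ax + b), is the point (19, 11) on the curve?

yes

y² = 11² ≡ 6; x³ + 13x + 7 = 7113 ≡ 6 (mod 23). 6 = 6.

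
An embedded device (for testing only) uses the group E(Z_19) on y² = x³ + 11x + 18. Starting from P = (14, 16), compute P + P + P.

(12, 4)

Repeated addition: build up to 3P.
2P: tangent at (14, 16): λ = (3·14² + 11)/(2·16) ≡ 10/13. 13⁻¹ ≡ 3 (mod 19), so λ ≡ 10·3 ≡ 11.
  x = λ² - 14 - 14 = 121 - 28 ≡ 17; y = λ·(14 - 17) - 16 ≡ 8. → (17, 8)
3P: (17, 8) + (14, 16). λ = (16 - 8)/(14 - 17) ≡ 8/16 mod 19. 16⁻¹ ≡ 6 (mod 19), so λ ≡ 10.
  x = λ² - 17 - 14 = 100 - 31 ≡ 12; y = λ·(17 - 12) - 8 ≡ 4. → (12, 4)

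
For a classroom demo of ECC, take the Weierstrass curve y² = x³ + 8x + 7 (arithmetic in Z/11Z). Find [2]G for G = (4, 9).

tangent at (4, 9): λ = (3·4² + 8)/(2·9) ≡ 1/7. 7⁻¹ ≡ 8 (mod 11) since 7·8 = 56 ≡ 1, so λ ≡ 1·8 ≡ 8.
  x = λ² - 4 - 4 = 64 - 8 ≡ 1; y = λ·(4 - 1) - 9 ≡ 4. → (1, 4)

(1, 4)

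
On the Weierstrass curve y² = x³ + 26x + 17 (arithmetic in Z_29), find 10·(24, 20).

Write P = (24, 20).
Repeated addition: build up to 10P.
2P: tangent at (24, 20): λ = (3·24² + 26)/(2·20) ≡ 14/11. 11⁻¹ ≡ 8 (mod 29), so λ ≡ 14·8 ≡ 25.
  x = λ² - 24 - 24 = 625 - 48 ≡ 26; y = λ·(24 - 26) - 20 ≡ 17. → (26, 17)
3P: (26, 17) + (24, 20). λ = (20 - 17)/(24 - 26) ≡ 3/27 mod 29. 27⁻¹ ≡ 14 (mod 29), so λ ≡ 13.
  x = λ² - 26 - 24 = 169 - 50 ≡ 3; y = λ·(26 - 3) - 17 ≡ 21. → (3, 21)
4P: (3, 21) + (24, 20). λ = (20 - 21)/(24 - 3) ≡ 28/21 mod 29. 21⁻¹ ≡ 18 (mod 29), so λ ≡ 11.
  x = λ² - 3 - 24 = 121 - 27 ≡ 7; y = λ·(3 - 7) - 21 ≡ 22. → (7, 22)
5P: (7, 22) + (24, 20). λ = (20 - 22)/(24 - 7) ≡ 27/17 mod 29. 17⁻¹ ≡ 12 (mod 29) since 17·12 = 204 ≡ 1, so λ ≡ 5.
  x = λ² - 7 - 24 = 25 - 31 ≡ 23; y = λ·(7 - 23) - 22 ≡ 14. → (23, 14)
6P: (23, 14) + (24, 20). λ = (20 - 14)/(24 - 23) ≡ 6/1 mod 29. 1⁻¹ ≡ 1 (mod 29) since 1·1 = 1 ≡ 1, so λ ≡ 6.
  x = λ² - 23 - 24 = 36 - 47 ≡ 18; y = λ·(23 - 18) - 14 ≡ 16. → (18, 16)
7P: (18, 16) + (24, 20). λ = (20 - 16)/(24 - 18) ≡ 4/6 mod 29. 6⁻¹ ≡ 5 (mod 29), so λ ≡ 20.
  x = λ² - 18 - 24 = 400 - 42 ≡ 10; y = λ·(18 - 10) - 16 ≡ 28. → (10, 28)
8P: (10, 28) + (24, 20). λ = (20 - 28)/(24 - 10) ≡ 21/14 mod 29. 14⁻¹ ≡ 27 (mod 29) since 14·27 = 378 ≡ 1, so λ ≡ 16.
  x = λ² - 10 - 24 = 256 - 34 ≡ 19; y = λ·(10 - 19) - 28 ≡ 2. → (19, 2)
9P: (19, 2) + (24, 20). λ = (20 - 2)/(24 - 19) ≡ 18/5 mod 29. 5⁻¹ ≡ 6 (mod 29), so λ ≡ 21.
  x = λ² - 19 - 24 = 441 - 43 ≡ 21; y = λ·(19 - 21) - 2 ≡ 14. → (21, 14)
10P: (21, 14) + (24, 20). λ = (20 - 14)/(24 - 21) ≡ 6/3 mod 29. 3⁻¹ ≡ 10 (mod 29), so λ ≡ 2.
  x = λ² - 21 - 24 = 4 - 45 ≡ 17; y = λ·(21 - 17) - 14 ≡ 23. → (17, 23)

(17, 23)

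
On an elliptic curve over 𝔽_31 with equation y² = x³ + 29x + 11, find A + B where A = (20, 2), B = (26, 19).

(18, 14)

(20, 2) + (26, 19). λ = (19 - 2)/(26 - 20) ≡ 17/6 mod 31. 6⁻¹ ≡ 26 (mod 31), so λ ≡ 8.
  x = λ² - 20 - 26 = 64 - 46 ≡ 18; y = λ·(20 - 18) - 2 ≡ 14. → (18, 14)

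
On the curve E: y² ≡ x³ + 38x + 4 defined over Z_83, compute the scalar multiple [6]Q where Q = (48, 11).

(15, 52)

Double-and-add on 6 = (110)₂. Start with Q = (48, 11) for the leading 1-bit.
double: tangent at (48, 11): λ = (3·48² + 38)/(2·11) ≡ 61/22. 22⁻¹ ≡ 34 (mod 83) since 22·34 = 748 ≡ 1, so λ ≡ 61·34 ≡ 82.
  x = λ² - 48 - 48 = 6724 - 96 ≡ 71; y = λ·(48 - 71) - 11 ≡ 12. → (71, 12)
add Q: (71, 12) + (48, 11). λ = (11 - 12)/(48 - 71) ≡ 82/60 mod 83. 60⁻¹ ≡ 18 (mod 83) since 60·18 = 1080 ≡ 1, so λ ≡ 65.
  x = λ² - 71 - 48 = 4225 - 119 ≡ 39; y = λ·(71 - 39) - 12 ≡ 76. → (39, 76)
double: tangent at (39, 76): λ = (3·39² + 38)/(2·76) ≡ 36/69. 69⁻¹ ≡ 77 (mod 83) since 69·77 = 5313 ≡ 1, so λ ≡ 36·77 ≡ 33.
  x = λ² - 39 - 39 = 1089 - 78 ≡ 15; y = λ·(39 - 15) - 76 ≡ 52. → (15, 52)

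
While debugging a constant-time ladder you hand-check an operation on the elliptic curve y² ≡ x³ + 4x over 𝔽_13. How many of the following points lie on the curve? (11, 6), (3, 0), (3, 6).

2

(11, 6): 6² ≡ 10, rhs ≡ 10 → on.
(3, 0): 0² ≡ 0, rhs ≡ 0 → on.
(3, 6): 6² ≡ 10, rhs ≡ 0 → off.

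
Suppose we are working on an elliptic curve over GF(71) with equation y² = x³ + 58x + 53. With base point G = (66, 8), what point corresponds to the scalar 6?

Double-and-add on 6 = (110)₂. Start with G = (66, 8) for the leading 1-bit.
double: tangent at (66, 8): λ = (3·66² + 58)/(2·8) ≡ 62/16. 16⁻¹ ≡ 40 (mod 71), so λ ≡ 62·40 ≡ 66.
  x = λ² - 66 - 66 = 4356 - 132 ≡ 35; y = λ·(66 - 35) - 8 ≡ 50. → (35, 50)
add G: (35, 50) + (66, 8). λ = (8 - 50)/(66 - 35) ≡ 29/31 mod 71. 31⁻¹ ≡ 55 (mod 71), so λ ≡ 33.
  x = λ² - 35 - 66 = 1089 - 101 ≡ 65; y = λ·(35 - 65) - 50 ≡ 25. → (65, 25)
double: tangent at (65, 25): λ = (3·65² + 58)/(2·25) ≡ 24/50. 50⁻¹ ≡ 27 (mod 71), so λ ≡ 24·27 ≡ 9.
  x = λ² - 65 - 65 = 81 - 130 ≡ 22; y = λ·(65 - 22) - 25 ≡ 7. → (22, 7)

(22, 7)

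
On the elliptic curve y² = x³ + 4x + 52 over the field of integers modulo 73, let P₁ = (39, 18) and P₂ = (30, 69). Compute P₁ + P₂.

(28, 17)

(39, 18) + (30, 69). λ = (69 - 18)/(30 - 39) ≡ 51/64 mod 73. 64⁻¹ ≡ 8 (mod 73), so λ ≡ 43.
  x = λ² - 39 - 30 = 1849 - 69 ≡ 28; y = λ·(39 - 28) - 18 ≡ 17. → (28, 17)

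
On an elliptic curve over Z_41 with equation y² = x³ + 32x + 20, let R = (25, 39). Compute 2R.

(16, 6)

tangent at (25, 39): λ = (3·25² + 32)/(2·39) ≡ 21/37. 37⁻¹ ≡ 10 (mod 41), so λ ≡ 21·10 ≡ 5.
  x = λ² - 25 - 25 = 25 - 50 ≡ 16; y = λ·(25 - 16) - 39 ≡ 6. → (16, 6)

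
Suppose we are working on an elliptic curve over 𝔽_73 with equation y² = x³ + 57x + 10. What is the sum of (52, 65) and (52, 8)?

O

The two points share x = 52 and their y-coordinates satisfy 65 + 8 ≡ 0 (mod 73), so they are inverses. Their sum is O.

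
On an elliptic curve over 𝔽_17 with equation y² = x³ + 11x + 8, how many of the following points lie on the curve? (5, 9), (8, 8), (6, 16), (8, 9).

(5, 9): 9² ≡ 13, rhs ≡ 1 → off.
(8, 8): 8² ≡ 13, rhs ≡ 13 → on.
(6, 16): 16² ≡ 1, rhs ≡ 1 → on.
(8, 9): 9² ≡ 13, rhs ≡ 13 → on.

3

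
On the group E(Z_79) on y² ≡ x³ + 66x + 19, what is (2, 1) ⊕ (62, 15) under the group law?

(2, 1) + (62, 15). λ = (15 - 1)/(62 - 2) ≡ 14/60 mod 79. 60⁻¹ ≡ 54 (mod 79), so λ ≡ 45.
  x = λ² - 2 - 62 = 2025 - 64 ≡ 65; y = λ·(2 - 65) - 1 ≡ 8. → (65, 8)

(65, 8)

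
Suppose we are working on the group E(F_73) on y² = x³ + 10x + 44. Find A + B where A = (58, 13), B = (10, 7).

(13, 20)

(58, 13) + (10, 7). λ = (7 - 13)/(10 - 58) ≡ 67/25 mod 73. 25⁻¹ ≡ 38 (mod 73), so λ ≡ 64.
  x = λ² - 58 - 10 = 4096 - 68 ≡ 13; y = λ·(58 - 13) - 13 ≡ 20. → (13, 20)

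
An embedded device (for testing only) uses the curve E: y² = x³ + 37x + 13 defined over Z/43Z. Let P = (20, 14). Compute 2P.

tangent at (20, 14): λ = (3·20² + 37)/(2·14) ≡ 33/28. 28⁻¹ ≡ 20 (mod 43), so λ ≡ 33·20 ≡ 15.
  x = λ² - 20 - 20 = 225 - 40 ≡ 13; y = λ·(20 - 13) - 14 ≡ 5. → (13, 5)

(13, 5)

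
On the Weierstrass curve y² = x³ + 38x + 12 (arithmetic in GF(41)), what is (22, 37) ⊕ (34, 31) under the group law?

(22, 37) + (34, 31). λ = (31 - 37)/(34 - 22) ≡ 35/12 mod 41. 12⁻¹ ≡ 24 (mod 41), so λ ≡ 20.
  x = λ² - 22 - 34 = 400 - 56 ≡ 16; y = λ·(22 - 16) - 37 ≡ 1. → (16, 1)

(16, 1)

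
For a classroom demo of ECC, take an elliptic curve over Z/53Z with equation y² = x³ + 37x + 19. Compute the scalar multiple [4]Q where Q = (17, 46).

Double-and-add on 4 = (100)₂. Start with Q = (17, 46) for the leading 1-bit.
double: tangent at (17, 46): λ = (3·17² + 37)/(2·46) ≡ 3/39. 39⁻¹ ≡ 34 (mod 53), so λ ≡ 3·34 ≡ 49.
  x = λ² - 17 - 17 = 2401 - 34 ≡ 35; y = λ·(17 - 35) - 46 ≡ 26. → (35, 26)
double: tangent at (35, 26): λ = (3·35² + 37)/(2·26) ≡ 2/52. 52⁻¹ ≡ 52 (mod 53), so λ ≡ 2·52 ≡ 51.
  x = λ² - 35 - 35 = 2601 - 70 ≡ 40; y = λ·(35 - 40) - 26 ≡ 37. → (40, 37)

(40, 37)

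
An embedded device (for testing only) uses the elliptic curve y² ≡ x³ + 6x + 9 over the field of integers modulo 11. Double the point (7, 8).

(1, 4)

tangent at (7, 8): λ = (3·7² + 6)/(2·8) ≡ 10/5. 5⁻¹ ≡ 9 (mod 11), so λ ≡ 10·9 ≡ 2.
  x = λ² - 7 - 7 = 4 - 14 ≡ 1; y = λ·(7 - 1) - 8 ≡ 4. → (1, 4)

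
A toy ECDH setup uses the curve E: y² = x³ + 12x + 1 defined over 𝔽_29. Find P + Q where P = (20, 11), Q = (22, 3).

(3, 8)

(20, 11) + (22, 3). λ = (3 - 11)/(22 - 20) ≡ 21/2 mod 29. 2⁻¹ ≡ 15 (mod 29) since 2·15 = 30 ≡ 1, so λ ≡ 25.
  x = λ² - 20 - 22 = 625 - 42 ≡ 3; y = λ·(20 - 3) - 11 ≡ 8. → (3, 8)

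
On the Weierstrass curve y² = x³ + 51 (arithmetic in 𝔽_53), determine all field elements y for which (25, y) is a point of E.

none

x³ + 0x + 51 = 15676 ≡ 41 (mod 53).
41 is a non-residue mod 53; no y exists.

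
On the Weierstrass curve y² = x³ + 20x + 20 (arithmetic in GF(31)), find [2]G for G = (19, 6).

(3, 18)

tangent at (19, 6): λ = (3·19² + 20)/(2·6) ≡ 18/12. 12⁻¹ ≡ 13 (mod 31), so λ ≡ 18·13 ≡ 17.
  x = λ² - 19 - 19 = 289 - 38 ≡ 3; y = λ·(19 - 3) - 6 ≡ 18. → (3, 18)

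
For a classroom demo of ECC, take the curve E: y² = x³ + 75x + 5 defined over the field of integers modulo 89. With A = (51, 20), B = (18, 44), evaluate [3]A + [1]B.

First 3A:
Repeated addition: build up to 3A.
2A: tangent at (51, 20): λ = (3·51² + 75)/(2·20) ≡ 46/40. 40⁻¹ ≡ 69 (mod 89), so λ ≡ 46·69 ≡ 59.
  x = λ² - 51 - 51 = 3481 - 102 ≡ 86; y = λ·(51 - 86) - 20 ≡ 51. → (86, 51)
3A: (86, 51) + (51, 20). λ = (20 - 51)/(51 - 86) ≡ 58/54 mod 89. 54⁻¹ ≡ 61 (mod 89) since 54·61 = 3294 ≡ 1, so λ ≡ 67.
  x = λ² - 86 - 51 = 4489 - 137 ≡ 80; y = λ·(86 - 80) - 51 ≡ 84. → (80, 84)
3A = (80, 84).
Finally 3A + B:
(80, 84) + (18, 44). λ = (44 - 84)/(18 - 80) ≡ 49/27 mod 89. 27⁻¹ ≡ 33 (mod 89) since 27·33 = 891 ≡ 1, so λ ≡ 15.
  x = λ² - 80 - 18 = 225 - 98 ≡ 38; y = λ·(80 - 38) - 84 ≡ 12. → (38, 12)

(38, 12)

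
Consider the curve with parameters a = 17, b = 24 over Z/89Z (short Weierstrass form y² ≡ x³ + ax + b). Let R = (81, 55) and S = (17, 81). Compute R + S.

(81, 55) + (17, 81). λ = (81 - 55)/(17 - 81) ≡ 26/25 mod 89. 25⁻¹ ≡ 57 (mod 89), so λ ≡ 58.
  x = λ² - 81 - 17 = 3364 - 98 ≡ 62; y = λ·(81 - 62) - 55 ≡ 68. → (62, 68)

(62, 68)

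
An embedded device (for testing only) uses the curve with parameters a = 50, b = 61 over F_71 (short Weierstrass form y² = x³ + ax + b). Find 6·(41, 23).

(55, 8)

Write G = (41, 23).
Double-and-add on 6 = (110)₂. Start with G = (41, 23) for the leading 1-bit.
double: tangent at (41, 23): λ = (3·41² + 50)/(2·23) ≡ 52/46. 46⁻¹ ≡ 17 (mod 71), so λ ≡ 52·17 ≡ 32.
  x = λ² - 41 - 41 = 1024 - 82 ≡ 19; y = λ·(41 - 19) - 23 ≡ 42. → (19, 42)
add G: (19, 42) + (41, 23). λ = (23 - 42)/(41 - 19) ≡ 52/22 mod 71. 22⁻¹ ≡ 42 (mod 71), so λ ≡ 54.
  x = λ² - 19 - 41 = 2916 - 60 ≡ 16; y = λ·(19 - 16) - 42 ≡ 49. → (16, 49)
double: tangent at (16, 49): λ = (3·16² + 50)/(2·49) ≡ 37/27. 27⁻¹ ≡ 50 (mod 71) since 27·50 = 1350 ≡ 1, so λ ≡ 37·50 ≡ 4.
  x = λ² - 16 - 16 = 16 - 32 ≡ 55; y = λ·(16 - 55) - 49 ≡ 8. → (55, 8)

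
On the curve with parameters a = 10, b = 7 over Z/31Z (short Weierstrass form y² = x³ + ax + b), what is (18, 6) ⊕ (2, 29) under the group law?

(18, 6) + (2, 29). λ = (29 - 6)/(2 - 18) ≡ 23/15 mod 31. 15⁻¹ ≡ 29 (mod 31), so λ ≡ 16.
  x = λ² - 18 - 2 = 256 - 20 ≡ 19; y = λ·(18 - 19) - 6 ≡ 9. → (19, 9)

(19, 9)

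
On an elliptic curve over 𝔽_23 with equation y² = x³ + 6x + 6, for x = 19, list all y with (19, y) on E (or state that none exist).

x³ + 6x + 6 = 6979 ≡ 10 (mod 23).
10 is a non-residue mod 23; no y exists.

none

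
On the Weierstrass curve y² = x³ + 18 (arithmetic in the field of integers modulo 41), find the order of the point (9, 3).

7

2P: tangent at (9, 3): λ = (3·9² + 0)/(2·3) ≡ 38/6. 6⁻¹ ≡ 7 (mod 41), so λ ≡ 38·7 ≡ 20.
  x = λ² - 9 - 9 = 400 - 18 ≡ 13; y = λ·(9 - 13) - 3 ≡ 40. → (13, 40)
3P: (13, 40) + (9, 3). λ = (3 - 40)/(9 - 13) ≡ 4/37 mod 41. 37⁻¹ ≡ 10 (mod 41) since 37·10 = 370 ≡ 1, so λ ≡ 40.
  x = λ² - 13 - 9 = 1600 - 22 ≡ 20; y = λ·(13 - 20) - 40 ≡ 8. → (20, 8)
4P: (20, 8) + (9, 3). λ = (3 - 8)/(9 - 20) ≡ 36/30 mod 41. 30⁻¹ ≡ 26 (mod 41), so λ ≡ 34.
  x = λ² - 20 - 9 = 1156 - 29 ≡ 20; y = λ·(20 - 20) - 8 ≡ 33. → (20, 33)
5P: (20, 33) + (9, 3). λ = (3 - 33)/(9 - 20) ≡ 11/30 mod 41. 30⁻¹ ≡ 26 (mod 41), so λ ≡ 40.
  x = λ² - 20 - 9 = 1600 - 29 ≡ 13; y = λ·(20 - 13) - 33 ≡ 1. → (13, 1)
6P: (13, 1) + (9, 3). λ = (3 - 1)/(9 - 13) ≡ 2/37 mod 41. 37⁻¹ ≡ 10 (mod 41) since 37·10 = 370 ≡ 1, so λ ≡ 20.
  x = λ² - 13 - 9 = 400 - 22 ≡ 9; y = λ·(13 - 9) - 1 ≡ 38. → (9, 38)
7P: (9, 38) + (9, 3): same x and y₁ ≡ -y₂, so the sum is 𝒪.
7P = 𝒪, so the order is 7.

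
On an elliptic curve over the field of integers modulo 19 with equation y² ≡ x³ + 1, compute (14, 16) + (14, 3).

The two points share x = 14 and their y-coordinates satisfy 16 + 3 ≡ 0 (mod 19), so they are inverses. Their sum is the point at infinity.

O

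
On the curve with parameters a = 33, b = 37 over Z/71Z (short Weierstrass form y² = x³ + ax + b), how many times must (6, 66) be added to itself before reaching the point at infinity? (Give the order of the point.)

2P: tangent at (6, 66): λ = (3·6² + 33)/(2·66) ≡ 70/61. 61⁻¹ ≡ 7 (mod 71) since 61·7 = 427 ≡ 1, so λ ≡ 70·7 ≡ 64.
  x = λ² - 6 - 6 = 4096 - 12 ≡ 37; y = λ·(6 - 37) - 66 ≡ 9. → (37, 9)
3P: (37, 9) + (6, 66). λ = (66 - 9)/(6 - 37) ≡ 57/40 mod 71. 40⁻¹ ≡ 16 (mod 71), so λ ≡ 60.
  x = λ² - 37 - 6 = 3600 - 43 ≡ 7; y = λ·(37 - 7) - 9 ≡ 16. → (7, 16)
4P: (7, 16) + (6, 66). λ = (66 - 16)/(6 - 7) ≡ 50/70 mod 71. 70⁻¹ ≡ 70 (mod 71) since 70·70 = 4900 ≡ 1, so λ ≡ 21.
  x = λ² - 7 - 6 = 441 - 13 ≡ 2; y = λ·(7 - 2) - 16 ≡ 18. → (2, 18)
5P: (2, 18) + (6, 66). λ = (66 - 18)/(6 - 2) ≡ 48/4 mod 71. 4⁻¹ ≡ 18 (mod 71), so λ ≡ 12.
  x = λ² - 2 - 6 = 144 - 8 ≡ 65; y = λ·(2 - 65) - 18 ≡ 7. → (65, 7)
6P: (65, 7) + (6, 66). λ = (66 - 7)/(6 - 65) ≡ 59/12 mod 71. 12⁻¹ ≡ 6 (mod 71) since 12·6 = 72 ≡ 1, so λ ≡ 70.
  x = λ² - 65 - 6 = 4900 - 71 ≡ 1; y = λ·(65 - 1) - 7 ≡ 0. → (1, 0)
7P: (1, 0) + (6, 66). λ = (66 - 0)/(6 - 1) ≡ 66/5 mod 71. 5⁻¹ ≡ 57 (mod 71), so λ ≡ 70.
  x = λ² - 1 - 6 = 4900 - 7 ≡ 65; y = λ·(1 - 65) - 0 ≡ 64. → (65, 64)
8P: (65, 64) + (6, 66). λ = (66 - 64)/(6 - 65) ≡ 2/12 mod 71. 12⁻¹ ≡ 6 (mod 71), so λ ≡ 12.
  x = λ² - 65 - 6 = 144 - 71 ≡ 2; y = λ·(65 - 2) - 64 ≡ 53. → (2, 53)
9P: (2, 53) + (6, 66). λ = (66 - 53)/(6 - 2) ≡ 13/4 mod 71. 4⁻¹ ≡ 18 (mod 71) since 4·18 = 72 ≡ 1, so λ ≡ 21.
  x = λ² - 2 - 6 = 441 - 8 ≡ 7; y = λ·(2 - 7) - 53 ≡ 55. → (7, 55)
10P: (7, 55) + (6, 66). λ = (66 - 55)/(6 - 7) ≡ 11/70 mod 71. 70⁻¹ ≡ 70 (mod 71) since 70·70 = 4900 ≡ 1, so λ ≡ 60.
  x = λ² - 7 - 6 = 3600 - 13 ≡ 37; y = λ·(7 - 37) - 55 ≡ 62. → (37, 62)
11P: (37, 62) + (6, 66). λ = (66 - 62)/(6 - 37) ≡ 4/40 mod 71. 40⁻¹ ≡ 16 (mod 71) since 40·16 = 640 ≡ 1, so λ ≡ 64.
  x = λ² - 37 - 6 = 4096 - 43 ≡ 6; y = λ·(37 - 6) - 62 ≡ 5. → (6, 5)
12P: (6, 5) + (6, 66): same x and y₁ ≡ -y₂, so the sum is the point at infinity.
12P = the point at infinity, so the order is 12.

12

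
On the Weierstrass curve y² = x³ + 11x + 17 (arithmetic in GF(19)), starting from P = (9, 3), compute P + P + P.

(3, 18)

Repeated addition: build up to 3P.
2P: tangent at (9, 3): λ = (3·9² + 11)/(2·3) ≡ 7/6. 6⁻¹ ≡ 16 (mod 19), so λ ≡ 7·16 ≡ 17.
  x = λ² - 9 - 9 = 289 - 18 ≡ 5; y = λ·(9 - 5) - 3 ≡ 8. → (5, 8)
3P: (5, 8) + (9, 3). λ = (3 - 8)/(9 - 5) ≡ 14/4 mod 19. 4⁻¹ ≡ 5 (mod 19), so λ ≡ 13.
  x = λ² - 5 - 9 = 169 - 14 ≡ 3; y = λ·(5 - 3) - 8 ≡ 18. → (3, 18)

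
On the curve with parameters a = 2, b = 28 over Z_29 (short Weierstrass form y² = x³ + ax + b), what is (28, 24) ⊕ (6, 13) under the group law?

(28, 24) + (6, 13). λ = (13 - 24)/(6 - 28) ≡ 18/7 mod 29. 7⁻¹ ≡ 25 (mod 29) since 7·25 = 175 ≡ 1, so λ ≡ 15.
  x = λ² - 28 - 6 = 225 - 34 ≡ 17; y = λ·(28 - 17) - 24 ≡ 25. → (17, 25)

(17, 25)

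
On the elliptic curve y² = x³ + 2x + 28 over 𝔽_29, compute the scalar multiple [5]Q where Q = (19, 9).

Repeated addition: build up to 5Q.
2Q: tangent at (19, 9): λ = (3·19² + 2)/(2·9) ≡ 12/18. 18⁻¹ ≡ 21 (mod 29), so λ ≡ 12·21 ≡ 20.
  x = λ² - 19 - 19 = 400 - 38 ≡ 14; y = λ·(19 - 14) - 9 ≡ 4. → (14, 4)
3Q: (14, 4) + (19, 9). λ = (9 - 4)/(19 - 14) ≡ 5/5 mod 29. 5⁻¹ ≡ 6 (mod 29) since 5·6 = 30 ≡ 1, so λ ≡ 1.
  x = λ² - 14 - 19 = 1 - 33 ≡ 26; y = λ·(14 - 26) - 4 ≡ 13. → (26, 13)
4Q: (26, 13) + (19, 9). λ = (9 - 13)/(19 - 26) ≡ 25/22 mod 29. 22⁻¹ ≡ 4 (mod 29) since 22·4 = 88 ≡ 1, so λ ≡ 13.
  x = λ² - 26 - 19 = 169 - 45 ≡ 8; y = λ·(26 - 8) - 13 ≡ 18. → (8, 18)
5Q: (8, 18) + (19, 9). λ = (9 - 18)/(19 - 8) ≡ 20/11 mod 29. 11⁻¹ ≡ 8 (mod 29), so λ ≡ 15.
  x = λ² - 8 - 19 = 225 - 27 ≡ 24; y = λ·(8 - 24) - 18 ≡ 3. → (24, 3)

(24, 3)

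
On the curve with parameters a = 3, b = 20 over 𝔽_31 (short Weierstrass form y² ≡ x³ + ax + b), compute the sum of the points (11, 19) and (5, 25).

(16, 17)

(11, 19) + (5, 25). λ = (25 - 19)/(5 - 11) ≡ 6/25 mod 31. 25⁻¹ ≡ 5 (mod 31), so λ ≡ 30.
  x = λ² - 11 - 5 = 900 - 16 ≡ 16; y = λ·(11 - 16) - 19 ≡ 17. → (16, 17)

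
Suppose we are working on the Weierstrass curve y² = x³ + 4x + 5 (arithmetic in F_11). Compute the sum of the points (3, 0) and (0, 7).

(0, 4)

(3, 0) + (0, 7). λ = (7 - 0)/(0 - 3) ≡ 7/8 mod 11. 8⁻¹ ≡ 7 (mod 11), so λ ≡ 5.
  x = λ² - 3 - 0 = 25 - 3 ≡ 0; y = λ·(3 - 0) - 0 ≡ 4. → (0, 4)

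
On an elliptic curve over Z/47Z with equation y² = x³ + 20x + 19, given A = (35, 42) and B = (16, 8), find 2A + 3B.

(13, 19)

First 2A:
Repeated addition: build up to 2A.
2A: tangent at (35, 42): λ = (3·35² + 20)/(2·42) ≡ 29/37. 37⁻¹ ≡ 14 (mod 47) since 37·14 = 518 ≡ 1, so λ ≡ 29·14 ≡ 30.
  x = λ² - 35 - 35 = 900 - 70 ≡ 31; y = λ·(35 - 31) - 42 ≡ 31. → (31, 31)
2A = (31, 31).
Next 3B:
Repeated addition: build up to 3B.
2B: tangent at (16, 8): λ = (3·16² + 20)/(2·8) ≡ 36/16. 16⁻¹ ≡ 3 (mod 47) since 16·3 = 48 ≡ 1, so λ ≡ 36·3 ≡ 14.
  x = λ² - 16 - 16 = 196 - 32 ≡ 23; y = λ·(16 - 23) - 8 ≡ 35. → (23, 35)
3B: (23, 35) + (16, 8). λ = (8 - 35)/(16 - 23) ≡ 20/40 mod 47. 40⁻¹ ≡ 20 (mod 47), so λ ≡ 24.
  x = λ² - 23 - 16 = 576 - 39 ≡ 20; y = λ·(23 - 20) - 35 ≡ 37. → (20, 37)
3B = (20, 37).
Finally 2A + 3B:
(31, 31) + (20, 37). λ = (37 - 31)/(20 - 31) ≡ 6/36 mod 47. 36⁻¹ ≡ 17 (mod 47) since 36·17 = 612 ≡ 1, so λ ≡ 8.
  x = λ² - 31 - 20 = 64 - 51 ≡ 13; y = λ·(31 - 13) - 31 ≡ 19. → (13, 19)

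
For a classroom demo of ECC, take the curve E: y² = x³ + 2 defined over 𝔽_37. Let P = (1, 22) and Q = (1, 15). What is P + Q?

O

The two points share x = 1 and their y-coordinates satisfy 22 + 15 ≡ 0 (mod 37), so they are inverses. Their sum is O.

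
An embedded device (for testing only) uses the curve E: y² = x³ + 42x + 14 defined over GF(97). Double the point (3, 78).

(55, 93)

tangent at (3, 78): λ = (3·3² + 42)/(2·78) ≡ 69/59. 59⁻¹ ≡ 74 (mod 97), so λ ≡ 69·74 ≡ 62.
  x = λ² - 3 - 3 = 3844 - 6 ≡ 55; y = λ·(3 - 55) - 78 ≡ 93. → (55, 93)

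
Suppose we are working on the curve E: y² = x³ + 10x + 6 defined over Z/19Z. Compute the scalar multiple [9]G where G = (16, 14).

Repeated addition: build up to 9G.
2G: tangent at (16, 14): λ = (3·16² + 10)/(2·14) ≡ 18/9. 9⁻¹ ≡ 17 (mod 19), so λ ≡ 18·17 ≡ 2.
  x = λ² - 16 - 16 = 4 - 32 ≡ 10; y = λ·(16 - 10) - 14 ≡ 17. → (10, 17)
3G: (10, 17) + (16, 14). λ = (14 - 17)/(16 - 10) ≡ 16/6 mod 19. 6⁻¹ ≡ 16 (mod 19) since 6·16 = 96 ≡ 1, so λ ≡ 9.
  x = λ² - 10 - 16 = 81 - 26 ≡ 17; y = λ·(10 - 17) - 17 ≡ 15. → (17, 15)
4G: (17, 15) + (16, 14). λ = (14 - 15)/(16 - 17) ≡ 18/18 mod 19. 18⁻¹ ≡ 18 (mod 19), so λ ≡ 1.
  x = λ² - 17 - 16 = 1 - 33 ≡ 6; y = λ·(17 - 6) - 15 ≡ 15. → (6, 15)
5G: (6, 15) + (16, 14). λ = (14 - 15)/(16 - 6) ≡ 18/10 mod 19. 10⁻¹ ≡ 2 (mod 19) since 10·2 = 20 ≡ 1, so λ ≡ 17.
  x = λ² - 6 - 16 = 289 - 22 ≡ 1; y = λ·(6 - 1) - 15 ≡ 13. → (1, 13)
6G: (1, 13) + (16, 14). λ = (14 - 13)/(16 - 1) ≡ 1/15 mod 19. 15⁻¹ ≡ 14 (mod 19) since 15·14 = 210 ≡ 1, so λ ≡ 14.
  x = λ² - 1 - 16 = 196 - 17 ≡ 8; y = λ·(1 - 8) - 13 ≡ 3. → (8, 3)
7G: (8, 3) + (16, 14). λ = (14 - 3)/(16 - 8) ≡ 11/8 mod 19. 8⁻¹ ≡ 12 (mod 19), so λ ≡ 18.
  x = λ² - 8 - 16 = 324 - 24 ≡ 15; y = λ·(8 - 15) - 3 ≡ 4. → (15, 4)
8G: (15, 4) + (16, 14). λ = (14 - 4)/(16 - 15) ≡ 10/1 mod 19. 1⁻¹ ≡ 1 (mod 19), so λ ≡ 10.
  x = λ² - 15 - 16 = 100 - 31 ≡ 12; y = λ·(15 - 12) - 4 ≡ 7. → (12, 7)
9G: (12, 7) + (16, 14). λ = (14 - 7)/(16 - 12) ≡ 7/4 mod 19. 4⁻¹ ≡ 5 (mod 19) since 4·5 = 20 ≡ 1, so λ ≡ 16.
  x = λ² - 12 - 16 = 256 - 28 ≡ 0; y = λ·(12 - 0) - 7 ≡ 14. → (0, 14)

(0, 14)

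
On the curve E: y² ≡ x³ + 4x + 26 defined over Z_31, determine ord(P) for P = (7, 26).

12

2P: tangent at (7, 26): λ = (3·7² + 4)/(2·26) ≡ 27/21. 21⁻¹ ≡ 3 (mod 31) since 21·3 = 63 ≡ 1, so λ ≡ 27·3 ≡ 19.
  x = λ² - 7 - 7 = 361 - 14 ≡ 6; y = λ·(7 - 6) - 26 ≡ 24. → (6, 24)
3P: (6, 24) + (7, 26). λ = (26 - 24)/(7 - 6) ≡ 2/1 mod 31. 1⁻¹ ≡ 1 (mod 31), so λ ≡ 2.
  x = λ² - 6 - 7 = 4 - 13 ≡ 22; y = λ·(6 - 22) - 24 ≡ 6. → (22, 6)
4P: (22, 6) + (7, 26). λ = (26 - 6)/(7 - 22) ≡ 20/16 mod 31. 16⁻¹ ≡ 2 (mod 31), so λ ≡ 9.
  x = λ² - 22 - 7 = 81 - 29 ≡ 21; y = λ·(22 - 21) - 6 ≡ 3. → (21, 3)
5P: (21, 3) + (7, 26). λ = (26 - 3)/(7 - 21) ≡ 23/17 mod 31. 17⁻¹ ≡ 11 (mod 31) since 17·11 = 187 ≡ 1, so λ ≡ 5.
  x = λ² - 21 - 7 = 25 - 28 ≡ 28; y = λ·(21 - 28) - 3 ≡ 24. → (28, 24)
6P: (28, 24) + (7, 26). λ = (26 - 24)/(7 - 28) ≡ 2/10 mod 31. 10⁻¹ ≡ 28 (mod 31), so λ ≡ 25.
  x = λ² - 28 - 7 = 625 - 35 ≡ 1; y = λ·(28 - 1) - 24 ≡ 0. → (1, 0)
7P: (1, 0) + (7, 26). λ = (26 - 0)/(7 - 1) ≡ 26/6 mod 31. 6⁻¹ ≡ 26 (mod 31) since 6·26 = 156 ≡ 1, so λ ≡ 25.
  x = λ² - 1 - 7 = 625 - 8 ≡ 28; y = λ·(1 - 28) - 0 ≡ 7. → (28, 7)
8P: (28, 7) + (7, 26). λ = (26 - 7)/(7 - 28) ≡ 19/10 mod 31. 10⁻¹ ≡ 28 (mod 31) since 10·28 = 280 ≡ 1, so λ ≡ 5.
  x = λ² - 28 - 7 = 25 - 35 ≡ 21; y = λ·(28 - 21) - 7 ≡ 28. → (21, 28)
9P: (21, 28) + (7, 26). λ = (26 - 28)/(7 - 21) ≡ 29/17 mod 31. 17⁻¹ ≡ 11 (mod 31), so λ ≡ 9.
  x = λ² - 21 - 7 = 81 - 28 ≡ 22; y = λ·(21 - 22) - 28 ≡ 25. → (22, 25)
10P: (22, 25) + (7, 26). λ = (26 - 25)/(7 - 22) ≡ 1/16 mod 31. 16⁻¹ ≡ 2 (mod 31), so λ ≡ 2.
  x = λ² - 22 - 7 = 4 - 29 ≡ 6; y = λ·(22 - 6) - 25 ≡ 7. → (6, 7)
11P: (6, 7) + (7, 26). λ = (26 - 7)/(7 - 6) ≡ 19/1 mod 31. 1⁻¹ ≡ 1 (mod 31), so λ ≡ 19.
  x = λ² - 6 - 7 = 361 - 13 ≡ 7; y = λ·(6 - 7) - 7 ≡ 5. → (7, 5)
12P: (7, 5) + (7, 26): same x and y₁ ≡ -y₂, so the sum is O.
12P = O, so the order is 12.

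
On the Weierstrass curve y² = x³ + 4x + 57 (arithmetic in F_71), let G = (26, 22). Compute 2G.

tangent at (26, 22): λ = (3·26² + 4)/(2·22) ≡ 44/44. 44⁻¹ ≡ 21 (mod 71), so λ ≡ 44·21 ≡ 1.
  x = λ² - 26 - 26 = 1 - 52 ≡ 20; y = λ·(26 - 20) - 22 ≡ 55. → (20, 55)

(20, 55)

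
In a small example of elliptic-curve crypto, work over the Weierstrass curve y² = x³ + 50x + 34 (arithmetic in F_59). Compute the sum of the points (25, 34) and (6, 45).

(20, 19)

(25, 34) + (6, 45). λ = (45 - 34)/(6 - 25) ≡ 11/40 mod 59. 40⁻¹ ≡ 31 (mod 59), so λ ≡ 46.
  x = λ² - 25 - 6 = 2116 - 31 ≡ 20; y = λ·(25 - 20) - 34 ≡ 19. → (20, 19)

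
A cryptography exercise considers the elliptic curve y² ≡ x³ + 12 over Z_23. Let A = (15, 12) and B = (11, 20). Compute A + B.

(1, 6)

(15, 12) + (11, 20). λ = (20 - 12)/(11 - 15) ≡ 8/19 mod 23. 19⁻¹ ≡ 17 (mod 23), so λ ≡ 21.
  x = λ² - 15 - 11 = 441 - 26 ≡ 1; y = λ·(15 - 1) - 12 ≡ 6. → (1, 6)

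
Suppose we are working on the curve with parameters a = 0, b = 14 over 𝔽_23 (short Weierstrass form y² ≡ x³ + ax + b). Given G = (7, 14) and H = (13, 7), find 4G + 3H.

(3, 15)

First 4G:
Repeated addition: build up to 4G.
2G: tangent at (7, 14): λ = (3·7² + 0)/(2·14) ≡ 9/5. 5⁻¹ ≡ 14 (mod 23), so λ ≡ 9·14 ≡ 11.
  x = λ² - 7 - 7 = 121 - 14 ≡ 15; y = λ·(7 - 15) - 14 ≡ 13. → (15, 13)
3G: (15, 13) + (7, 14). λ = (14 - 13)/(7 - 15) ≡ 1/15 mod 23. 15⁻¹ ≡ 20 (mod 23) since 15·20 = 300 ≡ 1, so λ ≡ 20.
  x = λ² - 15 - 7 = 400 - 22 ≡ 10; y = λ·(15 - 10) - 13 ≡ 18. → (10, 18)
4G: (10, 18) + (7, 14). λ = (14 - 18)/(7 - 10) ≡ 19/20 mod 23. 20⁻¹ ≡ 15 (mod 23), so λ ≡ 9.
  x = λ² - 10 - 7 = 81 - 17 ≡ 18; y = λ·(10 - 18) - 18 ≡ 2. → (18, 2)
4G = (18, 2).
Next 3H:
Repeated addition: build up to 3H.
2H: tangent at (13, 7): λ = (3·13² + 0)/(2·7) ≡ 1/14. 14⁻¹ ≡ 5 (mod 23) since 14·5 = 70 ≡ 1, so λ ≡ 1·5 ≡ 5.
  x = λ² - 13 - 13 = 25 - 26 ≡ 22; y = λ·(13 - 22) - 7 ≡ 17. → (22, 17)
3H: (22, 17) + (13, 7). λ = (7 - 17)/(13 - 22) ≡ 13/14 mod 23. 14⁻¹ ≡ 5 (mod 23) since 14·5 = 70 ≡ 1, so λ ≡ 19.
  x = λ² - 22 - 13 = 361 - 35 ≡ 4; y = λ·(22 - 4) - 17 ≡ 3. → (4, 3)
3H = (4, 3).
Finally 4G + 3H:
(18, 2) + (4, 3). λ = (3 - 2)/(4 - 18) ≡ 1/9 mod 23. 9⁻¹ ≡ 18 (mod 23) since 9·18 = 162 ≡ 1, so λ ≡ 18.
  x = λ² - 18 - 4 = 324 - 22 ≡ 3; y = λ·(18 - 3) - 2 ≡ 15. → (3, 15)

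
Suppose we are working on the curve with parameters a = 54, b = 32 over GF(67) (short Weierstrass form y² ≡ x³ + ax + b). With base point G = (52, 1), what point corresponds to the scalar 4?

Repeated addition: build up to 4G.
2G: tangent at (52, 1): λ = (3·52² + 54)/(2·1) ≡ 59/2. 2⁻¹ ≡ 34 (mod 67) since 2·34 = 68 ≡ 1, so λ ≡ 59·34 ≡ 63.
  x = λ² - 52 - 52 = 3969 - 104 ≡ 46; y = λ·(52 - 46) - 1 ≡ 42. → (46, 42)
3G: (46, 42) + (52, 1). λ = (1 - 42)/(52 - 46) ≡ 26/6 mod 67. 6⁻¹ ≡ 56 (mod 67), so λ ≡ 49.
  x = λ² - 46 - 52 = 2401 - 98 ≡ 25; y = λ·(46 - 25) - 42 ≡ 49. → (25, 49)
4G: (25, 49) + (52, 1). λ = (1 - 49)/(52 - 25) ≡ 19/27 mod 67. 27⁻¹ ≡ 5 (mod 67) since 27·5 = 135 ≡ 1, so λ ≡ 28.
  x = λ² - 25 - 52 = 784 - 77 ≡ 37; y = λ·(25 - 37) - 49 ≡ 17. → (37, 17)

(37, 17)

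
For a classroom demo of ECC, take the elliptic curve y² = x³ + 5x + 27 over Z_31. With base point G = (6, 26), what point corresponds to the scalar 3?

Repeated addition: build up to 3G.
2G: tangent at (6, 26): λ = (3·6² + 5)/(2·26) ≡ 20/21. 21⁻¹ ≡ 3 (mod 31) since 21·3 = 63 ≡ 1, so λ ≡ 20·3 ≡ 29.
  x = λ² - 6 - 6 = 841 - 12 ≡ 23; y = λ·(6 - 23) - 26 ≡ 8. → (23, 8)
3G: (23, 8) + (6, 26). λ = (26 - 8)/(6 - 23) ≡ 18/14 mod 31. 14⁻¹ ≡ 20 (mod 31) since 14·20 = 280 ≡ 1, so λ ≡ 19.
  x = λ² - 23 - 6 = 361 - 29 ≡ 22; y = λ·(23 - 22) - 8 ≡ 11. → (22, 11)

(22, 11)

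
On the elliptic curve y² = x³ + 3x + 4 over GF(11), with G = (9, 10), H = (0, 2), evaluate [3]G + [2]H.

First 3G:
Repeated addition: build up to 3G.
2G: tangent at (9, 10): λ = (3·9² + 3)/(2·10) ≡ 4/9. 9⁻¹ ≡ 5 (mod 11), so λ ≡ 4·5 ≡ 9.
  x = λ² - 9 - 9 = 81 - 18 ≡ 8; y = λ·(9 - 8) - 10 ≡ 10. → (8, 10)
3G: (8, 10) + (9, 10). λ = (10 - 10)/(9 - 8) ≡ 0/1 mod 11. 1⁻¹ ≡ 1 (mod 11), so λ ≡ 0.
  x = λ² - 8 - 9 = 0 - 17 ≡ 5; y = λ·(8 - 5) - 10 ≡ 1. → (5, 1)
3G = (5, 1).
Next 2H:
Repeated addition: build up to 2H.
2H: tangent at (0, 2): λ = (3·0² + 3)/(2·2) ≡ 3/4. 4⁻¹ ≡ 3 (mod 11) since 4·3 = 12 ≡ 1, so λ ≡ 3·3 ≡ 9.
  x = λ² - 0 - 0 = 81 - 0 ≡ 4; y = λ·(0 - 4) - 2 ≡ 6. → (4, 6)
2H = (4, 6).
Finally 3G + 2H:
(5, 1) + (4, 6). λ = (6 - 1)/(4 - 5) ≡ 5/10 mod 11. 10⁻¹ ≡ 10 (mod 11), so λ ≡ 6.
  x = λ² - 5 - 4 = 36 - 9 ≡ 5; y = λ·(5 - 5) - 1 ≡ 10. → (5, 10)

(5, 10)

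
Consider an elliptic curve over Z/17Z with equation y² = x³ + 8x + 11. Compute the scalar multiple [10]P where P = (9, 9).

Repeated addition: build up to 10P.
2P: tangent at (9, 9): λ = (3·9² + 8)/(2·9) ≡ 13/1. 1⁻¹ ≡ 1 (mod 17) since 1·1 = 1 ≡ 1, so λ ≡ 13·1 ≡ 13.
  x = λ² - 9 - 9 = 169 - 18 ≡ 15; y = λ·(9 - 15) - 9 ≡ 15. → (15, 15)
3P: (15, 15) + (9, 9). λ = (9 - 15)/(9 - 15) ≡ 11/11 mod 17. 11⁻¹ ≡ 14 (mod 17) since 11·14 = 154 ≡ 1, so λ ≡ 1.
  x = λ² - 15 - 9 = 1 - 24 ≡ 11; y = λ·(15 - 11) - 15 ≡ 6. → (11, 6)
4P: (11, 6) + (9, 9). λ = (9 - 6)/(9 - 11) ≡ 3/15 mod 17. 15⁻¹ ≡ 8 (mod 17) since 15·8 = 120 ≡ 1, so λ ≡ 7.
  x = λ² - 11 - 9 = 49 - 20 ≡ 12; y = λ·(11 - 12) - 6 ≡ 4. → (12, 4)
5P: (12, 4) + (9, 9). λ = (9 - 4)/(9 - 12) ≡ 5/14 mod 17. 14⁻¹ ≡ 11 (mod 17), so λ ≡ 4.
  x = λ² - 12 - 9 = 16 - 21 ≡ 12; y = λ·(12 - 12) - 4 ≡ 13. → (12, 13)
6P: (12, 13) + (9, 9). λ = (9 - 13)/(9 - 12) ≡ 13/14 mod 17. 14⁻¹ ≡ 11 (mod 17) since 14·11 = 154 ≡ 1, so λ ≡ 7.
  x = λ² - 12 - 9 = 49 - 21 ≡ 11; y = λ·(12 - 11) - 13 ≡ 11. → (11, 11)
7P: (11, 11) + (9, 9). λ = (9 - 11)/(9 - 11) ≡ 15/15 mod 17. 15⁻¹ ≡ 8 (mod 17) since 15·8 = 120 ≡ 1, so λ ≡ 1.
  x = λ² - 11 - 9 = 1 - 20 ≡ 15; y = λ·(11 - 15) - 11 ≡ 2. → (15, 2)
8P: (15, 2) + (9, 9). λ = (9 - 2)/(9 - 15) ≡ 7/11 mod 17. 11⁻¹ ≡ 14 (mod 17), so λ ≡ 13.
  x = λ² - 15 - 9 = 169 - 24 ≡ 9; y = λ·(15 - 9) - 2 ≡ 8. → (9, 8)
9P: (9, 8) + (9, 9): same x and y₁ ≡ -y₂, so the sum is 𝒪.
10P: 𝒪 + (9, 9) = (9, 9) (identity).

(9, 9)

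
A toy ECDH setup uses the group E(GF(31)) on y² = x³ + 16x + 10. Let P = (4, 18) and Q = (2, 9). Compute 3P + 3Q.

(22, 6)

First 3P:
Repeated addition: build up to 3P.
2P: tangent at (4, 18): λ = (3·4² + 16)/(2·18) ≡ 2/5. 5⁻¹ ≡ 25 (mod 31) since 5·25 = 125 ≡ 1, so λ ≡ 2·25 ≡ 19.
  x = λ² - 4 - 4 = 361 - 8 ≡ 12; y = λ·(4 - 12) - 18 ≡ 16. → (12, 16)
3P: (12, 16) + (4, 18). λ = (18 - 16)/(4 - 12) ≡ 2/23 mod 31. 23⁻¹ ≡ 27 (mod 31), so λ ≡ 23.
  x = λ² - 12 - 4 = 529 - 16 ≡ 17; y = λ·(12 - 17) - 16 ≡ 24. → (17, 24)
3P = (17, 24).
Next 3Q:
Repeated addition: build up to 3Q.
2Q: tangent at (2, 9): λ = (3·2² + 16)/(2·9) ≡ 28/18. 18⁻¹ ≡ 19 (mod 31), so λ ≡ 28·19 ≡ 5.
  x = λ² - 2 - 2 = 25 - 4 ≡ 21; y = λ·(2 - 21) - 9 ≡ 20. → (21, 20)
3Q: (21, 20) + (2, 9). λ = (9 - 20)/(2 - 21) ≡ 20/12 mod 31. 12⁻¹ ≡ 13 (mod 31), so λ ≡ 12.
  x = λ² - 21 - 2 = 144 - 23 ≡ 28; y = λ·(21 - 28) - 20 ≡ 20. → (28, 20)
3Q = (28, 20).
Finally 3P + 3Q:
(17, 24) + (28, 20). λ = (20 - 24)/(28 - 17) ≡ 27/11 mod 31. 11⁻¹ ≡ 17 (mod 31), so λ ≡ 25.
  x = λ² - 17 - 28 = 625 - 45 ≡ 22; y = λ·(17 - 22) - 24 ≡ 6. → (22, 6)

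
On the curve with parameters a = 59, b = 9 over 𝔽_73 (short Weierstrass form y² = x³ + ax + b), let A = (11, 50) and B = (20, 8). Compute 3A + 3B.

First 3A:
Repeated addition: build up to 3A.
2A: tangent at (11, 50): λ = (3·11² + 59)/(2·50) ≡ 57/27. 27⁻¹ ≡ 46 (mod 73) since 27·46 = 1242 ≡ 1, so λ ≡ 57·46 ≡ 67.
  x = λ² - 11 - 11 = 4489 - 22 ≡ 14; y = λ·(11 - 14) - 50 ≡ 41. → (14, 41)
3A: (14, 41) + (11, 50). λ = (50 - 41)/(11 - 14) ≡ 9/70 mod 73. 70⁻¹ ≡ 24 (mod 73) since 70·24 = 1680 ≡ 1, so λ ≡ 70.
  x = λ² - 14 - 11 = 4900 - 25 ≡ 57; y = λ·(14 - 57) - 41 ≡ 15. → (57, 15)
3A = (57, 15).
Next 3B:
Repeated addition: build up to 3B.
2B: tangent at (20, 8): λ = (3·20² + 59)/(2·8) ≡ 18/16. 16⁻¹ ≡ 32 (mod 73) since 16·32 = 512 ≡ 1, so λ ≡ 18·32 ≡ 65.
  x = λ² - 20 - 20 = 4225 - 40 ≡ 24; y = λ·(20 - 24) - 8 ≡ 24. → (24, 24)
3B: (24, 24) + (20, 8). λ = (8 - 24)/(20 - 24) ≡ 57/69 mod 73. 69⁻¹ ≡ 18 (mod 73), so λ ≡ 4.
  x = λ² - 24 - 20 = 16 - 44 ≡ 45; y = λ·(24 - 45) - 24 ≡ 38. → (45, 38)
3B = (45, 38).
Finally 3A + 3B:
(57, 15) + (45, 38). λ = (38 - 15)/(45 - 57) ≡ 23/61 mod 73. 61⁻¹ ≡ 6 (mod 73), so λ ≡ 65.
  x = λ² - 57 - 45 = 4225 - 102 ≡ 35; y = λ·(57 - 35) - 15 ≡ 28. → (35, 28)

(35, 28)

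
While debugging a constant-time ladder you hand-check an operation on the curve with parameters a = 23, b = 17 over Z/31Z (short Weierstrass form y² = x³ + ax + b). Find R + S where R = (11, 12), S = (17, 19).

(19, 20)

(11, 12) + (17, 19). λ = (19 - 12)/(17 - 11) ≡ 7/6 mod 31. 6⁻¹ ≡ 26 (mod 31) since 6·26 = 156 ≡ 1, so λ ≡ 27.
  x = λ² - 11 - 17 = 729 - 28 ≡ 19; y = λ·(11 - 19) - 12 ≡ 20. → (19, 20)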